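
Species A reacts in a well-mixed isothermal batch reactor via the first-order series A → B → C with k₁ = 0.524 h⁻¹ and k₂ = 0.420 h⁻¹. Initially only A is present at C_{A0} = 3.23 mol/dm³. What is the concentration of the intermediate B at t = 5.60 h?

0.684 mol/dm³

The intermediate concentration in a first-order A→B→C sequence is C_B = k₁C_{A0}(e^(−k₁t) − e^(−k₂t))/(k₂−k₁).
e^(−k₁t) = e^(−0.524×5.60) = e^(−2.934) = 0.05316; e^(−k₂t) = e^(−2.352) = 0.09518.
C_B = 0.524×3.23/(0.420−0.524) × (0.05316−0.09518) = (-16.27)×(-0.04202) = 0.6838 mol/dm³.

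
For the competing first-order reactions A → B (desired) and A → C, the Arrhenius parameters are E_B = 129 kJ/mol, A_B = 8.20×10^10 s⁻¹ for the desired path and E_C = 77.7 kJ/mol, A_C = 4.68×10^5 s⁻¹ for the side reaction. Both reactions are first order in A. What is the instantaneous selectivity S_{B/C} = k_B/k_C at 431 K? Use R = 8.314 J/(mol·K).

0.106

k_B/k_C = (A_B/A_C)·exp[−(E_B−E_C)/(RT)] = (A_B/A_C)·exp[(E_C−E_B)/(RT)].
(E_C−E_B)/(RT) = (77.7−129)×10³/(8.314×431) = -51300/3583 = -14.32.
k_B/k_C = (8.20×10^10/4.68×10^5)·exp(-14.32) = 1.752×10^5 × 6.061×10^-7 = 0.106.
Since E_B > E_C, raising the temperature improves selectivity toward B.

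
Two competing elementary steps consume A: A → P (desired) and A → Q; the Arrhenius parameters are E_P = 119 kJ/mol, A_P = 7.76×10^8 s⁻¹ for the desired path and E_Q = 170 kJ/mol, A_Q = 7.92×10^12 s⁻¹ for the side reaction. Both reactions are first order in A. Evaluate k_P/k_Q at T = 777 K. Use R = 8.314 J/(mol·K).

k_P/k_Q = (A_P/A_Q)·exp[−(E_P−E_Q)/(RT)] = (A_P/A_Q)·exp[(E_Q−E_P)/(RT)].
(E_Q−E_P)/(RT) = (170−119)×10³/(8.314×777) = 51000/6460 = 7.895.
k_P/k_Q = (7.76×10^8/7.92×10^12)·exp(7.895) = 9.798×10^-5 × 2683 = 0.263.

0.263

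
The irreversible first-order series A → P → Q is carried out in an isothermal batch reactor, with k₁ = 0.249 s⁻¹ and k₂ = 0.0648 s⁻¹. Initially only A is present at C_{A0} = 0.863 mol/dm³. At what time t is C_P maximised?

The intermediate peaks when r₁ = r₂, i.e. k₁e^(−k₁t) = k₂e^(−k₂t), giving t_opt = ln(k₂/k₁)/(k₂−k₁).
= ln(0.0648/0.249)/(0.0648−0.249) = ln(0.2602)/-0.1842 = -1.346/-0.1842 = 7.31 s.

7.31 s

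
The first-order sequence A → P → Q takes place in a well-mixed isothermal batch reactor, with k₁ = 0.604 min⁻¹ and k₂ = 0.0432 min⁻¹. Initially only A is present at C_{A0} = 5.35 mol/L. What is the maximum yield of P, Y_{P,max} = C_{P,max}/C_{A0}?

0.816

Evaluating C_P at t_opt = ln(k₂/k₁)/(k₂−k₁) gives C_{P,max}/C_{A0} = (k₁/k₂)^[k₂/(k₂−k₁)].
= (0.604/0.0432)^(0.0432/(0.0432−0.604)) = (13.98)^(-0.07703) = 0.8161.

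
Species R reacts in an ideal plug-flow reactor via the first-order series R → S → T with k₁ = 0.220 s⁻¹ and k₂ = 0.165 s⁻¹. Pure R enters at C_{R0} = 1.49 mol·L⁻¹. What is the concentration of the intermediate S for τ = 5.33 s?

0.628 mol·L⁻¹

For first-order series with pure R initially, C_S(τ) = k₁C_{R0}/(k₂−k₁)·(e^(−k₁τ) − e^(−k₂τ)).
e^(−k₁τ) = e^(−0.220×5.33) = e^(−1.173) = 0.3096; e^(−k₂τ) = e^(−0.8795) = 0.4150.
C_S = 0.220×1.49/(0.165−0.220) × (0.3096−0.4150) = (-5.960)×(-0.1055) = 0.6285 mol·L⁻¹.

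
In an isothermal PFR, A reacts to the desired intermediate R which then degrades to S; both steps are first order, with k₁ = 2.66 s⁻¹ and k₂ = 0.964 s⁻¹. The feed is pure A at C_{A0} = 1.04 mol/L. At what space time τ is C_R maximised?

0.598 s

The intermediate peaks when r₁ = r₂, i.e. k₁e^(−k₁τ) = k₂e^(−k₂τ), giving τ_opt = ln(k₂/k₁)/(k₂−k₁).
= ln(0.964/2.66)/(0.964−2.66) = ln(0.3624)/-1.696 = -1.015/-1.696 = 0.598 s.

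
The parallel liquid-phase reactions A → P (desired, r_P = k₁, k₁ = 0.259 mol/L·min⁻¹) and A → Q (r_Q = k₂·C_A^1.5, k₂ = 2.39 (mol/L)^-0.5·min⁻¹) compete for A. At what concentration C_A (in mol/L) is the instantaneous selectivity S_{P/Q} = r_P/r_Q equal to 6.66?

S_{P/Q} = (k₁/k₂)·C_A^-1.5 ⇒ C_A = (S·k₂/k₁)^(1/(-1.5)).
= (6.66×2.39/0.259)^(-0.6667) = (61.46)^(-0.6667) = 0.0642 mol/L.

0.0642 mol/L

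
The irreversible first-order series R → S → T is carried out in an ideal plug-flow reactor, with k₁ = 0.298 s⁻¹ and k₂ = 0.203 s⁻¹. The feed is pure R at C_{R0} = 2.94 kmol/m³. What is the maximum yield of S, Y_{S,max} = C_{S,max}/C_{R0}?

0.440

Evaluating C_S at τ_opt = ln(k₂/k₁)/(k₂−k₁) gives C_{S,max}/C_{R0} = (k₁/k₂)^[k₂/(k₂−k₁)].
= (0.298/0.203)^(0.203/(0.203−0.298)) = (1.468)^(-2.137) = 0.4403.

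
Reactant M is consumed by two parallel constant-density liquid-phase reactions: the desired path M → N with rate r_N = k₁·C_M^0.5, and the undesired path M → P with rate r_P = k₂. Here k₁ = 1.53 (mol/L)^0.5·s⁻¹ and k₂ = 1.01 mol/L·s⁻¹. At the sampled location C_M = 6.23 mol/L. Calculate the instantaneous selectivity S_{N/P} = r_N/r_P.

S_{N/P} = r_N/r_P = (k₁·C_M^0.5)/(k₂) = (k₁/k₂)·C_M^0.5.
= (1.53×6.230^0.5) / (1.01) = 3.819/1.010 = 3.78.

3.78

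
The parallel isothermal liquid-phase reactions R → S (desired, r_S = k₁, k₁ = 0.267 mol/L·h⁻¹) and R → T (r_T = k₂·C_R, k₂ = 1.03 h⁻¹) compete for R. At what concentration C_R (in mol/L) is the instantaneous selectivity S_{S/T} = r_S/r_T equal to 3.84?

S_{S/T} = (k₁/k₂)·C_R⁻¹ ⇒ C_R = (S·k₂/k₁)^(-1).
= (3.84×1.03/0.267)^(-1) = (14.81)^(-1) = 0.0675 mol/L.

0.0675 mol/L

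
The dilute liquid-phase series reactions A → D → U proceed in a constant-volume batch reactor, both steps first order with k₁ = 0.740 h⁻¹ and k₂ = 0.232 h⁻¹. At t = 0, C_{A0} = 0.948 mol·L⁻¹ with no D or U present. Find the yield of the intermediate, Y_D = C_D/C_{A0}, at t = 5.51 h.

0.381

For first-order series with pure A initially, C_D(t) = k₁C_{A0}/(k₂−k₁)·(e^(−k₁t) − e^(−k₂t)).
e^(−k₁t) = e^(−0.740×5.51) = e^(−4.077) = 0.01695; e^(−k₂t) = e^(−1.278) = 0.2785.
C_D = 0.740×0.948/(0.232−0.740) × (0.01695−0.2785) = (-1.381)×(-0.2616) = 0.3612 mol·L⁻¹.
Y_D = C_D/C_{A0} = 0.3612/0.948 = 0.381.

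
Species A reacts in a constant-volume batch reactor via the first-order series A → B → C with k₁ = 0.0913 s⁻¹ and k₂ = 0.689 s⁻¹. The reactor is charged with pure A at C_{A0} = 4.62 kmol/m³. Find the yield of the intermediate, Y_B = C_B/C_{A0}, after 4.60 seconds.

Solving the coupled first-order balances gives C_B(t) = [k₁/(k₂−k₁)]·C_{A0}·(e^(−k₁t) − e^(−k₂t)).
e^(−k₁t) = e^(−0.0913×4.60) = e^(−0.4200) = 0.6571; e^(−k₂t) = e^(−3.169) = 0.04203.
C_B = 0.0913×4.62/(0.689−0.0913) × (0.6571−0.04203) = 0.7057×0.6150 = 0.4340 kmol/m³.
Y_B = C_B/C_{A0} = 0.4340/4.62 = 0.0939.

0.0939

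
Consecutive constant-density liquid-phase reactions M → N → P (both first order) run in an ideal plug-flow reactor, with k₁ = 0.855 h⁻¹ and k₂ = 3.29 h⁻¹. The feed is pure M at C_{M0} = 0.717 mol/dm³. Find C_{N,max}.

0.116 mol/dm³

Evaluating C_N at τ_opt = ln(k₂/k₁)/(k₂−k₁) gives C_{N,max}/C_{M0} = (k₁/k₂)^[k₂/(k₂−k₁)].
= (0.855/3.29)^(3.29/(3.29−0.855)) = (0.2599)^(1.351) = 0.1619.
C_{N,max} = 0.1619×0.717 = 0.116 mol/dm³.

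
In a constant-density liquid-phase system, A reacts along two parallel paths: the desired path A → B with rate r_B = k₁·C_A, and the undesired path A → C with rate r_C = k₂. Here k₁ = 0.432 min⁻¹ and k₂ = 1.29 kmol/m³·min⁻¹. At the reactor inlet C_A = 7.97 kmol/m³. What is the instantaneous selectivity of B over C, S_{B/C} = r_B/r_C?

2.67

S_{B/C} = r_B/r_C = (k₁·C_A)/(k₂) = (k₁/k₂)·C_A.
= (0.432×7.970) / (1.29) = 3.443/1.290 = 2.67.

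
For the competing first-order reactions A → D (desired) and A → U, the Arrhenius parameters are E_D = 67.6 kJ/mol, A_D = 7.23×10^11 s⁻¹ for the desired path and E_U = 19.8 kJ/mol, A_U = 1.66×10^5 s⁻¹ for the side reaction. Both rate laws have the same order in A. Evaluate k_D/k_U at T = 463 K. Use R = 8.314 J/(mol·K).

17.6

With equal orders, S_{D/U} = k_D/k_U = (A_D/A_U)·exp[(E_U−E_D)/(RT)].
(E_U−E_D)/(RT) = (19.8−67.6)×10³/(8.314×463) = -47800/3849 = -12.42.
k_D/k_U = (7.23×10^11/1.66×10^5)·exp(-12.42) = 4.355×10^6 × 4.047×10^-6 = 17.6.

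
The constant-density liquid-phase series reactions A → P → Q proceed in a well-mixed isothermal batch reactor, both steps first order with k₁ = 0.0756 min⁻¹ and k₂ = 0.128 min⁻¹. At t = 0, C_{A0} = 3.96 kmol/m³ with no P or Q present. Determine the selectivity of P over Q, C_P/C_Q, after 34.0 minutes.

0.110

The intermediate concentration in a first-order A→B→C sequence is C_P = k₁C_{A0}(e^(−k₁t) − e^(−k₂t))/(k₂−k₁).
e^(−k₁t) = e^(−0.0756×34.0) = e^(−2.570) = 0.07650; e^(−k₂t) = e^(−4.352) = 0.01288.
C_P = 0.0756×3.96/(0.128−0.0756) × (0.07650−0.01288) = 5.713×0.06362 = 0.3635 kmol/m³.
C_A = C_{A0}e^(−k₁t) = 0.3030 kmol/m³, so C_Q = C_{A0}−C_A−C_P = 3.294 kmol/m³; C_P/C_Q = 0.110.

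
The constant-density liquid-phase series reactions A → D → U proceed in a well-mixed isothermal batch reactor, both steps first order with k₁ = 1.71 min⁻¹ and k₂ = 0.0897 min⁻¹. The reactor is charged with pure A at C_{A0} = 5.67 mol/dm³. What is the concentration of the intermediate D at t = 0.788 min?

4.02 mol/dm³

For first-order series with pure A initially, C_D(t) = k₁C_{A0}/(k₂−k₁)·(e^(−k₁t) − e^(−k₂t)).
e^(−k₁t) = e^(−1.71×0.788) = e^(−1.347) = 0.2599; e^(−k₂t) = e^(−0.07068) = 0.9318.
C_D = 1.71×5.67/(0.0897−1.71) × (0.2599−0.9318) = (-5.984)×(-0.6719) = 4.020 mol/dm³.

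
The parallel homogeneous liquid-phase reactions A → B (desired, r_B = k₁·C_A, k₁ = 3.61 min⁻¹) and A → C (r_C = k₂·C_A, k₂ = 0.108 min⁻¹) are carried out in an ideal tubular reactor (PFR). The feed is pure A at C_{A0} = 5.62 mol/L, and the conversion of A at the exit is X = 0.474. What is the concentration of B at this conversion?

C_A = C_{A0}(1−X) = 2.956 mol/L.
Both paths are first order in A, so the instantaneous fraction to B is constant: dC_B/d(−C_A) = k₁/(k₁+k₂) = 0.9710.
C_B = 0.9710·(C_{A0}−C_A) = 0.9710×2.664 = 2.59 mol/L.

2.59 mol/L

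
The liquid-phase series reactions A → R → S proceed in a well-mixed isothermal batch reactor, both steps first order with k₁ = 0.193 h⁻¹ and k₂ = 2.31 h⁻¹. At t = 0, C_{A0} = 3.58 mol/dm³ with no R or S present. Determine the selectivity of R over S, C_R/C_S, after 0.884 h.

For first-order series with pure A initially, C_R(t) = k₁C_{A0}/(k₂−k₁)·(e^(−k₁t) − e^(−k₂t)).
e^(−k₁t) = e^(−0.193×0.884) = e^(−0.1706) = 0.8431; e^(−k₂t) = e^(−2.042) = 0.1298.
C_R = 0.193×3.58/(2.31−0.193) × (0.8431−0.1298) = 0.3264×0.7134 = 0.2328 mol/dm³.
C_A = C_{A0}e^(−k₁t) = 3.018 mol/dm³, so C_S = C_{A0}−C_A−C_R = 0.3287 mol/dm³; C_R/C_S = 0.708.

0.708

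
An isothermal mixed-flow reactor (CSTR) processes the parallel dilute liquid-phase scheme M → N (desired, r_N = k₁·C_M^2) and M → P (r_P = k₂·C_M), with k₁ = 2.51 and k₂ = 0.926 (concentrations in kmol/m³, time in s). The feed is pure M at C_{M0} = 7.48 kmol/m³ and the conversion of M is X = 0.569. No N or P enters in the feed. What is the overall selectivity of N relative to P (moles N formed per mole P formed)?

Exit C_M = C_{M0}(1−X) = 7.48×0.431 = 3.224 kmol/m³.
In a CSTR the entire volume is at exit conditions, so r_N = 2.51×3.224^2 = 26.09 and r_P = 0.926×3.224 = 2.985.
Overall selectivity = C_N/C_P = r_Nτ/(r_Pτ) = r_N/r_P = 8.74.

8.74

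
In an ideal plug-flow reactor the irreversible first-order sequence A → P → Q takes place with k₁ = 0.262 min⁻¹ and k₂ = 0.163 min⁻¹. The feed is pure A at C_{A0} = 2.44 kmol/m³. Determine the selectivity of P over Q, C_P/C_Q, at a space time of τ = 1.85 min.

For first-order series with pure A initially, C_P(τ) = k₁C_{A0}/(k₂−k₁)·(e^(−k₁τ) − e^(−k₂τ)).
e^(−k₁τ) = e^(−0.262×1.85) = e^(−0.4847) = 0.6159; e^(−k₂τ) = e^(−0.3016) = 0.7397.
C_P = 0.262×2.44/(0.163−0.262) × (0.6159−0.7397) = (-6.457)×(-0.1238) = 0.7994 kmol/m³.
C_A = C_{A0}e^(−k₁τ) = 1.503 kmol/m³, so C_Q = C_{A0}−C_A−C_P = 0.1379 kmol/m³; C_P/C_Q = 5.80.

5.80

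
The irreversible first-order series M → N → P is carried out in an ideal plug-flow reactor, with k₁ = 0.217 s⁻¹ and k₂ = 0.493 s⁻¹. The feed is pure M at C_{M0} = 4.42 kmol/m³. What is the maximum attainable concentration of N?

Evaluating C_N at τ_opt = ln(k₂/k₁)/(k₂−k₁) gives C_{N,max}/C_{M0} = (k₁/k₂)^[k₂/(k₂−k₁)].
= (0.217/0.493)^(0.493/(0.493−0.217)) = (0.4402)^(1.786) = 0.2309.
C_{N,max} = 0.2309×4.42 = 1.02 kmol/m³.

1.02 kmol/m³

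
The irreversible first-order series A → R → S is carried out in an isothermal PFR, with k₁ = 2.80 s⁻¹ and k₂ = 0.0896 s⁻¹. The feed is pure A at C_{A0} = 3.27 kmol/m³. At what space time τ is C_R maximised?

1.27 s

Setting dC_R/dτ = 0 gives τ_opt = ln(k₂/k₁)/(k₂−k₁).
= ln(0.0896/2.80)/(0.0896−2.80) = ln(0.03200)/-2.710 = -3.442/-2.710 = 1.27 s.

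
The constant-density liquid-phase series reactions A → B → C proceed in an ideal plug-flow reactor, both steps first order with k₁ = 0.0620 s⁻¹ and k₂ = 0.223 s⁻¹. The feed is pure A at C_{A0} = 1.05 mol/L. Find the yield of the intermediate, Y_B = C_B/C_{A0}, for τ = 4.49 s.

0.150

The intermediate concentration in a first-order A→B→C sequence is C_B = k₁C_{A0}(e^(−k₁τ) − e^(−k₂τ))/(k₂−k₁).
e^(−k₁τ) = e^(−0.0620×4.49) = e^(−0.2784) = 0.7570; e^(−k₂τ) = e^(−1.001) = 0.3674.
C_B = 0.0620×1.05/(0.223−0.0620) × (0.7570−0.3674) = 0.4043×0.3896 = 0.1575 mol/L.
Y_B = C_B/C_{A0} = 0.1575/1.05 = 0.150.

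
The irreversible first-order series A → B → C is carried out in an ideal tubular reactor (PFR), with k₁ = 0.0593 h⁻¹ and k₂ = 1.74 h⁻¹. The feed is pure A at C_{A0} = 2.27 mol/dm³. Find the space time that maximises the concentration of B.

The intermediate peaks when r₁ = r₂, i.e. k₁e^(−k₁τ) = k₂e^(−k₂τ), giving τ_opt = ln(k₂/k₁)/(k₂−k₁).
= ln(1.74/0.0593)/(1.74−0.0593) = ln(29.34)/1.681 = 3.379/1.681 = 2.01 h.

2.01 h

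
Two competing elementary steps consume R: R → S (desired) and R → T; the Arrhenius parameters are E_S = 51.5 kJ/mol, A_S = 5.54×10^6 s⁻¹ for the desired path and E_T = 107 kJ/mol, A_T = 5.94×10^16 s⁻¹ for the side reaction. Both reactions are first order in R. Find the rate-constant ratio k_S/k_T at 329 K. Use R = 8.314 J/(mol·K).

0.0605

Since both paths have the same order in R, the concentration cancels and S_{S/T} = k_S/k_T = (A_S/A_T)·exp[(E_T−E_S)/(RT)].
(E_T−E_S)/(RT) = (107−51.5)×10³/(8.314×329) = 55500/2735 = 20.29.
k_S/k_T = (5.54×10^6/5.94×10^16)·exp(20.29) = 9.327×10^-11 × 6.485×10^8 = 0.0605.
Since E_S < E_T, lowering the temperature improves selectivity toward S.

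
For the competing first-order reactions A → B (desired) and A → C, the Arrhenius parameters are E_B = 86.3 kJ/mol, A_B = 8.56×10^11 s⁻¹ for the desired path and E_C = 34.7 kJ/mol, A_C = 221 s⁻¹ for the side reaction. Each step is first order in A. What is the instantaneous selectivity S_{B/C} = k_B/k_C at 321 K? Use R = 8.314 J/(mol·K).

With equal orders, S_{B/C} = k_B/k_C = (A_B/A_C)·exp[(E_C−E_B)/(RT)].
(E_C−E_B)/(RT) = (34.7−86.3)×10³/(8.314×321) = -51600/2669 = -19.33.
k_B/k_C = (8.56×10^11/221)·exp(-19.33) = 3.873×10^9 × 4.010×10^-9 = 15.5.
Since E_B > E_C, raising the temperature improves selectivity toward B.

15.5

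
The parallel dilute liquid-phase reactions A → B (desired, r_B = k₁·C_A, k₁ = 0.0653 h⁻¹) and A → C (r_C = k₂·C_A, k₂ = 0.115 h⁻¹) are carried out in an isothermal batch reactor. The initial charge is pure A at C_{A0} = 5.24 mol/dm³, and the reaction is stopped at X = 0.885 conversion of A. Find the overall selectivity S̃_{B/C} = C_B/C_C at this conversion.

0.568

C_A = C_{A0}(1−X) = 0.6026 mol/dm³.
Both paths are first order in A, so the instantaneous fraction to B is constant: dC_B/d(−C_A) = k₁/(k₁+k₂) = 0.3622.
C_B = 0.3622·(C_{A0}−C_A) = 0.3622×4.637 = 1.68 mol/dm³.
C_C = (C_{A0}−C_A)−C_B = 2.958 mol/dm³; S̃_{B/C} = 1.680/2.958 = 0.568.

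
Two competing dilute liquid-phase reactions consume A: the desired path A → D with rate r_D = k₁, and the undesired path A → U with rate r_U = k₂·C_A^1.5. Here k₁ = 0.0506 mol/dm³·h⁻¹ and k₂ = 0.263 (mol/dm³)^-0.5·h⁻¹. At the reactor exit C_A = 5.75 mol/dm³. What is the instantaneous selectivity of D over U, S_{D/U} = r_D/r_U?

0.0140

S_{D/U} = r_D/r_U = (k₁)/(k₂·C_A^1.5) = (k₁/k₂)·C_A^-1.5.
= (0.0506) / (0.263×5.750^1.5) = 0.05060/3.626 = 0.0140.
The undesired path is higher order in A, so low C_A (CSTR or dilute feed) favours D.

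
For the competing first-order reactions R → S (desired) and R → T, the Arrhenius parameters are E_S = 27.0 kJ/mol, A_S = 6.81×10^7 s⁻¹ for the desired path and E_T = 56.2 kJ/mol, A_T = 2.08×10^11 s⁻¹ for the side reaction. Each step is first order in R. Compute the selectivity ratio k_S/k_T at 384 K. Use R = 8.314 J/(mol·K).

Since both paths have the same order in R, the concentration cancels and S_{S/T} = k_S/k_T = (A_S/A_T)·exp[(E_T−E_S)/(RT)].
(E_T−E_S)/(RT) = (56.2−27.0)×10³/(8.314×384) = 29200/3193 = 9.146.
k_S/k_T = (6.81×10^7/2.08×10^11)·exp(9.146) = 3.274×10^-4 × 9379 = 3.07.

3.07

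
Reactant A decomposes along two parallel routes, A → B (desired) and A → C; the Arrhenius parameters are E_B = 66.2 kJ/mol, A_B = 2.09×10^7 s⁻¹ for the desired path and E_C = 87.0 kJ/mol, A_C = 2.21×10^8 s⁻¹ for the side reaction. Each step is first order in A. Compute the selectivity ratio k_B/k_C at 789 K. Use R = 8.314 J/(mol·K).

Since both paths have the same order in A, the concentration cancels and S_{B/C} = k_B/k_C = (A_B/A_C)·exp[(E_C−E_B)/(RT)].
(E_C−E_B)/(RT) = (87.0−66.2)×10³/(8.314×789) = 20800/6560 = 3.171.
k_B/k_C = (2.09×10^7/2.21×10^8)·exp(3.171) = 0.09457 × 23.83 = 2.25.
Since E_B < E_C, lowering the temperature improves selectivity toward B.

2.25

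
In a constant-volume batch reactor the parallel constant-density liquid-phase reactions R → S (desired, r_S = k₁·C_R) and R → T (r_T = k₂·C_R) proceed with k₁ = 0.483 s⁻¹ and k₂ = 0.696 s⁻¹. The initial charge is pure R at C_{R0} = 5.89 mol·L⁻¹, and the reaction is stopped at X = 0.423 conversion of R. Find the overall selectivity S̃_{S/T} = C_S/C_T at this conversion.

C_R = C_{R0}(1−X) = 3.399 mol·L⁻¹.
Both paths are first order in R, so the instantaneous fraction to S is constant: dC_S/d(−C_R) = k₁/(k₁+k₂) = 0.4097.
C_S = 0.4097·(C_{R0}−C_R) = 0.4097×2.491 = 1.02 mol·L⁻¹.
C_T = (C_{R0}−C_R)−C_S = 1.471 mol·L⁻¹; S̃_{S/T} = 1.021/1.471 = 0.694.

0.694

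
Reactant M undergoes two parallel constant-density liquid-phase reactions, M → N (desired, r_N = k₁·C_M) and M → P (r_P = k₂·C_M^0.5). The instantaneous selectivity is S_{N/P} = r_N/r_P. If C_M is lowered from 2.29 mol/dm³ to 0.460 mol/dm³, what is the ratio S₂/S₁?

S_{N/P} = (k₁/k₂)·C_M^0.5, so S₂/S₁ = (C_{M,2}/C_{M,1})^0.5.
= (0.460/2.29)^0.5 = (0.2009)^0.5 = 0.448.

0.448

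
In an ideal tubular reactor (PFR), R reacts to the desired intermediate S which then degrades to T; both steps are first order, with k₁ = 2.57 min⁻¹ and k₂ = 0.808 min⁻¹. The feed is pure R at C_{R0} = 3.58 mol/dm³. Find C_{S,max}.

At the optimum, C_{S,max}/C_{R0} = (k₁/k₂)^[k₂/(k₂−k₁)].
= (2.57/0.808)^(0.808/(0.808−2.57)) = (3.181)^(-0.4586) = 0.5882.
C_{S,max} = 0.5882×3.58 = 2.11 mol/dm³.

2.11 mol/dm³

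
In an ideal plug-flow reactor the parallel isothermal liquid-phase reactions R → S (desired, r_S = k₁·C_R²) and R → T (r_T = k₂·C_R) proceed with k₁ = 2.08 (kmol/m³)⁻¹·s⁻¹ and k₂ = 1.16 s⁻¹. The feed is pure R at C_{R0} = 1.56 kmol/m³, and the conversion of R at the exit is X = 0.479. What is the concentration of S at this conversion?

0.505 kmol/m³

C_R = C_{R0}(1−X) = 0.8128 kmol/m³.
Along a PFR/batch, dC_T/dC_R = −r_T/(r_S+r_T) = −k₂/(k₂+k₁·C_R).
Integrating from C_{R0} to C_R: C_T = (1.16/2.08)·ln[(1.16+2.08·1.56)/(1.16+2.08·0.813)] = 0.5577·ln(4.405/2.851) = 0.2427 kmol/m³.
Then C_S = (C_{R0}−C_R) − C_T = 0.7472 − 0.2427 = 0.5045 kmol/m³.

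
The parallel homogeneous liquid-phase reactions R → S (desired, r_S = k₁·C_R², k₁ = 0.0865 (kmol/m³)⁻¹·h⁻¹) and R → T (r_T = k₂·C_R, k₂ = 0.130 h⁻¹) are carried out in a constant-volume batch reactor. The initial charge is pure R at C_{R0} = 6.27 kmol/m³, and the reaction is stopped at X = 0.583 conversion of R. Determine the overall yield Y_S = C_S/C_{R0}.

C_R = C_{R0}(1−X) = 2.615 kmol/m³.
Along a PFR/batch, dC_T/dC_R = −r_T/(r_S+r_T) = −k₂/(k₂+k₁·C_R).
Integrating from C_{R0} to C_R: C_T = (0.130/0.0865)·ln[(0.130+0.0865·6.27)/(0.130+0.0865·2.61)] = 1.503·ln(0.6724/0.3562) = 0.9549 kmol/m³.
Then C_S = (C_{R0}−C_R) − C_T = 3.655 − 0.9549 = 2.700 kmol/m³.
Y_S = C_S/C_{R0} = 2.700/6.27 = 0.431.

0.431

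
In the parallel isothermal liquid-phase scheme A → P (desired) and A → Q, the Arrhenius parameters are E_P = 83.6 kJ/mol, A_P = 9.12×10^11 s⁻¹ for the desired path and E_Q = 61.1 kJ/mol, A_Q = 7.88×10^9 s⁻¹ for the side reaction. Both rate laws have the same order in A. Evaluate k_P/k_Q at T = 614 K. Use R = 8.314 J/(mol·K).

1.41

Since both paths have the same order in A, the concentration cancels and S_{P/Q} = k_P/k_Q = (A_P/A_Q)·exp[(E_Q−E_P)/(RT)].
(E_Q−E_P)/(RT) = (61.1−83.6)×10³/(8.314×614) = -22500/5105 = -4.408.
k_P/k_Q = (9.12×10^11/7.88×10^9)·exp(-4.408) = 115.7 × 0.01218 = 1.41.
Since E_P > E_Q, raising the temperature improves selectivity toward P.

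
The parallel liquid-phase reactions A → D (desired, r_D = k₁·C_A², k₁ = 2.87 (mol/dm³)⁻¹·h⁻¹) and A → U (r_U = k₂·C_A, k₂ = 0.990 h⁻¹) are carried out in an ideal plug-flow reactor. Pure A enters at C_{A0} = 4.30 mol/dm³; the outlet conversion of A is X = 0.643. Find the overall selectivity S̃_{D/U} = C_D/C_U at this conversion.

7.86

C_A = C_{A0}(1−X) = 1.535 mol/dm³.
Along a PFR/batch, dC_U/dC_A = −r_U/(r_D+r_U) = −k₂/(k₂+k₁·C_A).
Integrating from C_{A0} to C_A: C_U = (0.990/2.87)·ln[(0.990+2.87·4.30)/(0.990+2.87·1.54)] = 0.3449·ln(13.33/5.396) = 0.3120 mol/dm³.
Then C_D = (C_{A0}−C_A) − C_U = 2.765 − 0.3120 = 2.453 mol/dm³.
S̃_{D/U} = C_D/C_U = 2.453/0.3120 = 7.86.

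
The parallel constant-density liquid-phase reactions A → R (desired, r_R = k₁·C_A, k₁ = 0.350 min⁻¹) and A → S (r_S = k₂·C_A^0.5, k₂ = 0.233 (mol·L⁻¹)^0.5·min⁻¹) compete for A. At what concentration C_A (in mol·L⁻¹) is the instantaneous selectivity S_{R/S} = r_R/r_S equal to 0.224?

0.0222 mol·L⁻¹

S_{R/S} = (k₁/k₂)·C_A^0.5 ⇒ C_A = (S·k₂/k₁)^(2).
= (0.224×0.233/0.350)^(2) = (0.1491)^(2) = 0.0222 mol·L⁻¹.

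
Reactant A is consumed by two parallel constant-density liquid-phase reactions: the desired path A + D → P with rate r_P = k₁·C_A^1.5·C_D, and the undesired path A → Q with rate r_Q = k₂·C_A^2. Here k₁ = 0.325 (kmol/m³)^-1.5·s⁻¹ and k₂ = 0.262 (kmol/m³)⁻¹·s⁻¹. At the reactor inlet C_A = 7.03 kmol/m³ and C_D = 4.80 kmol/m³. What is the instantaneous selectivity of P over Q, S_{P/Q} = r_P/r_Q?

S_{P/Q} = r_P/r_Q = (k₁·C_A^1.5·C_D)/(k₂·C_A^2) = (k₁/k₂)·C_A^-0.5·C_D.
= (0.325×7.030^1.5×4.800) / (0.262×7.030^2) = 29.08/12.95 = 2.25.
The undesired path is higher order in A, so low C_A (CSTR or dilute feed) favours P.

2.25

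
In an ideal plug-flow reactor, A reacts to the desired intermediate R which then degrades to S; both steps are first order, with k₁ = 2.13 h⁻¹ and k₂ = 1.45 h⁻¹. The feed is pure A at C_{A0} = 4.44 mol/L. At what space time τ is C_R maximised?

For first-order series the maximum of C_R occurs at τ_opt = ln(k₂/k₁)/(k₂−k₁).
= ln(1.45/2.13)/(1.45−2.13) = ln(0.6808)/-0.6800 = -0.3846/-0.6800 = 0.566 h.

0.566 h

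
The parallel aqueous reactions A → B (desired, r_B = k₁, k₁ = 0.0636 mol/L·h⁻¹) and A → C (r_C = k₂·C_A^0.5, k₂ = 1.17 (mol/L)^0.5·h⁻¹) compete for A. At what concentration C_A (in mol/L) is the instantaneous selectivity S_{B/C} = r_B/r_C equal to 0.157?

0.120 mol/L

S_{B/C} = (k₁/k₂)·C_A^-0.5 ⇒ C_A = (S·k₂/k₁)^(-2).
= (0.157×1.17/0.0636)^(-2) = (2.888)^(-2) = 0.120 mol/L.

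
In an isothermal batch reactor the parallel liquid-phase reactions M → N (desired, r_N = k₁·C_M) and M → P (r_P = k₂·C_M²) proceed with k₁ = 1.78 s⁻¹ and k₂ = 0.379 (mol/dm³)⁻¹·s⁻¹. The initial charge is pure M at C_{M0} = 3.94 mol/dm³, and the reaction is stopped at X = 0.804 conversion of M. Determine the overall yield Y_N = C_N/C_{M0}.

0.545

C_M = C_{M0}(1−X) = 0.7722 mol/dm³.
Along a PFR/batch, dC_N/dC_M = −r_N/(r_N+r_P) = −k₁/(k₁+k₂·C_M).
Integrating from C_{M0} to C_M: C_N = (1.78/0.379)·ln[(1.78+0.379·3.94)/(1.78+0.379·0.772)] = 4.697·ln(3.273/2.073) = 2.146 mol/dm³.
Y_N = C_N/C_{M0} = 2.146/3.94 = 0.545.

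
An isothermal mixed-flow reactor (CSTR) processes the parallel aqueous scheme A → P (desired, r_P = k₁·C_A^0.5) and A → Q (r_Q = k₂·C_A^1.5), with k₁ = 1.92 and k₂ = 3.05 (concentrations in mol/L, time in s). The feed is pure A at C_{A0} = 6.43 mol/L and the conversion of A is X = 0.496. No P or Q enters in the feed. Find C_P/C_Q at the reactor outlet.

0.194

Exit C_A = C_{A0}(1−X) = 6.43×0.504 = 3.241 mol/L.
A CSTR operates uniformly at the exit composition, giving r_P = 3.456 and r_Q = 17.79 (each k·C_A^n at C_A = 3.241).
Overall selectivity = C_P/C_Q = r_Pτ/(r_Qτ) = r_P/r_Q = 0.194.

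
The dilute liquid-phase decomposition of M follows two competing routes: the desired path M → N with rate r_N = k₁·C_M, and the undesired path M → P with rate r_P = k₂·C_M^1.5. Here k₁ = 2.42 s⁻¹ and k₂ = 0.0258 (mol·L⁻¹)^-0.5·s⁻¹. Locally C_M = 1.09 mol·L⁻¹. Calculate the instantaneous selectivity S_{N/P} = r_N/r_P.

S_{N/P} = r_N/r_P = (k₁·C_M)/(k₂·C_M^1.5) = (k₁/k₂)·C_M^-0.5.
= (2.42×1.090) / (0.0258×1.090^1.5) = 2.638/0.02936 = 89.8.
The undesired path is higher order in M, so low C_M (CSTR or dilute feed) favours N.

89.8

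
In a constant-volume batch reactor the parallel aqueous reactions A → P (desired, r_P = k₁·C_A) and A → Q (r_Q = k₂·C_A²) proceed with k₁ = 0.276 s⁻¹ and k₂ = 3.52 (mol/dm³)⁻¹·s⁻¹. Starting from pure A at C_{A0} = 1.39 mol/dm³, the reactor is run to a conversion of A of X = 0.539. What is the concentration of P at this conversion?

0.0560 mol/dm³

C_A = C_{A0}(1−X) = 0.6408 mol/dm³.
Along a PFR/batch, dC_P/dC_A = −r_P/(r_P+r_Q) = −k₁/(k₁+k₂·C_A).
Integrating from C_{A0} to C_A: C_P = (0.276/3.52)·ln[(0.276+3.52·1.39)/(0.276+3.52·0.641)] = 0.07841·ln(5.169/2.532) = 0.05597 mol/dm³.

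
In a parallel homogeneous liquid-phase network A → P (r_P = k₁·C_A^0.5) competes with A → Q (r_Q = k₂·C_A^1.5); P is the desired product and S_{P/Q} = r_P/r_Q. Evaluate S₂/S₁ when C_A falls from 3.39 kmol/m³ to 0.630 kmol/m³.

5.38

S_{P/Q} = (k₁/k₂)·C_A⁻¹, so S₂/S₁ = (C_{A,2}/C_{A,1})⁻¹.
= 3.39/0.630 = 5.38.
Selectivity toward P rises as C_A falls — low-concentration operation is favoured.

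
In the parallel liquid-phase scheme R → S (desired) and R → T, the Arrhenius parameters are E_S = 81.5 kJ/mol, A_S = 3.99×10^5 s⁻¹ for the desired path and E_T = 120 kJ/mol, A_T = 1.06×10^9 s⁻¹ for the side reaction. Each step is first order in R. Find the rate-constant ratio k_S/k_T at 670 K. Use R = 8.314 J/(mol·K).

0.378

k_S/k_T = (A_S/A_T)·exp[−(E_S−E_T)/(RT)] = (A_S/A_T)·exp[(E_T−E_S)/(RT)].
(E_T−E_S)/(RT) = (120−81.5)×10³/(8.314×670) = 38500/5570 = 6.912.
k_S/k_T = (3.99×10^5/1.06×10^9)·exp(6.912) = 3.764×10^-4 × 1004 = 0.378.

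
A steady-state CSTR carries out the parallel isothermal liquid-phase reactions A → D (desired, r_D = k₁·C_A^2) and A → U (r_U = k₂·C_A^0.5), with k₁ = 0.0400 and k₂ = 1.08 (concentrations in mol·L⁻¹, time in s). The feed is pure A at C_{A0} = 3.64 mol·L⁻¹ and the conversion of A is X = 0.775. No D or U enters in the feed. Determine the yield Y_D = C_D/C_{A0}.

Exit C_A = C_{A0}(1−X) = 3.64×0.225 = 0.8190 mol·L⁻¹.
A CSTR operates uniformly at the exit composition, giving r_D = 0.02683 and r_U = 0.9774 (each k·C_A^n at C_A = 0.8190).
Fraction of consumed A going to D: r_D/(r_D+r_U) = 0.02672.
C_D = 0.02672·C_{A0}·X = 0.02672×3.64×0.775 = 0.0754 mol·L⁻¹; Y_D = C_D/C_{A0} = 0.0207.

0.0207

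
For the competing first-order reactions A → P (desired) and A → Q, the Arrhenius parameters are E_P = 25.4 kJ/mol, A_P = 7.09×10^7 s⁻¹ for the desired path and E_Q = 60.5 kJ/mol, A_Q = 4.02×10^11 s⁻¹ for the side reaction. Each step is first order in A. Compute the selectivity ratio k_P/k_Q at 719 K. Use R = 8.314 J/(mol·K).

0.0626

Since both paths have the same order in A, the concentration cancels and S_{P/Q} = k_P/k_Q = (A_P/A_Q)·exp[(E_Q−E_P)/(RT)].
(E_Q−E_P)/(RT) = (60.5−25.4)×10³/(8.314×719) = 35100/5978 = 5.872.
k_P/k_Q = (7.09×10^7/4.02×10^11)·exp(5.872) = 1.764×10^-4 × 354.9 = 0.0626.
Since E_P < E_Q, lowering the temperature improves selectivity toward P.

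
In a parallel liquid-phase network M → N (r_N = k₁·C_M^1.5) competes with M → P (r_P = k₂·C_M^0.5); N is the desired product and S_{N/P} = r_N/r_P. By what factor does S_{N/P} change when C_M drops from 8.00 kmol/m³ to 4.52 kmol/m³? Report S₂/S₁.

0.565

S_{N/P} = (k₁/k₂)·C_M, so S₂/S₁ = (C_{M,2}/C_{M,1}).
= 4.52/8.00 = 0.565.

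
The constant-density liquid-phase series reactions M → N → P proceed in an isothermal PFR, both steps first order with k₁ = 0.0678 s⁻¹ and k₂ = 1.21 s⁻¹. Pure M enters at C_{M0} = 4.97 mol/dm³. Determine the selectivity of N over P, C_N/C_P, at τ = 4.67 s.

0.188

For first-order series with pure M initially, C_N(τ) = k₁C_{M0}/(k₂−k₁)·(e^(−k₁τ) − e^(−k₂τ)).
e^(−k₁τ) = e^(−0.0678×4.67) = e^(−0.3166) = 0.7286; e^(−k₂τ) = e^(−5.651) = 0.003515.
C_N = 0.0678×4.97/(1.21−0.0678) × (0.7286−0.003515) = 0.2950×0.7251 = 0.2139 mol/dm³.
C_M = C_{M0}e^(−k₁τ) = 3.621 mol/dm³, so C_P = C_{M0}−C_M−C_N = 1.135 mol/dm³; C_N/C_P = 0.188.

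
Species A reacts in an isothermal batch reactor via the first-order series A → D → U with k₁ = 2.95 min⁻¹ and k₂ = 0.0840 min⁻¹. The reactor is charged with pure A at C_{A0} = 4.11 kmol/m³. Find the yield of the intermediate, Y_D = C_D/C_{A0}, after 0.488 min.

The intermediate concentration in a first-order A→B→C sequence is C_D = k₁C_{A0}(e^(−k₁t) − e^(−k₂t))/(k₂−k₁).
e^(−k₁t) = e^(−2.95×0.488) = e^(−1.440) = 0.2370; e^(−k₂t) = e^(−0.04099) = 0.9598.
C_D = 2.95×4.11/(0.0840−2.95) × (0.2370−0.9598) = (-4.230)×(-0.7228) = 3.058 kmol/m³.
Y_D = C_D/C_{A0} = 3.058/4.11 = 0.744.

0.744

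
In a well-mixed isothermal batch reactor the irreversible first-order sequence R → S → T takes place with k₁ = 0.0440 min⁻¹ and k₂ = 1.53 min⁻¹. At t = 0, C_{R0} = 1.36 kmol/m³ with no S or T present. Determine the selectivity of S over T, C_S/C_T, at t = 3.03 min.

0.258

Solving the coupled first-order balances gives C_S(t) = [k₁/(k₂−k₁)]·C_{R0}·(e^(−k₁t) − e^(−k₂t)).
e^(−k₁t) = e^(−0.0440×3.03) = e^(−0.1333) = 0.8752; e^(−k₂t) = e^(−4.636) = 0.009697.
C_S = 0.0440×1.36/(1.53−0.0440) × (0.8752−0.009697) = 0.04027×0.8655 = 0.03485 kmol/m³.
C_R = C_{R0}e^(−k₁t) = 1.190 kmol/m³, so C_T = C_{R0}−C_R−C_S = 0.1349 kmol/m³; C_S/C_T = 0.258.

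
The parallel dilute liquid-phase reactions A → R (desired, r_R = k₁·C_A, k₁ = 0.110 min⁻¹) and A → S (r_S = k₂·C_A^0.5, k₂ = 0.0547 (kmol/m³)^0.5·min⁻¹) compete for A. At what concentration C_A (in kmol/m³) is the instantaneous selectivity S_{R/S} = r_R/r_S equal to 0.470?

0.0546 kmol/m³

S_{R/S} = (k₁/k₂)·C_A^0.5 ⇒ C_A = (S·k₂/k₁)^(2).
= (0.470×0.0547/0.110)^(2) = (0.2337)^(2) = 0.0546 kmol/m³.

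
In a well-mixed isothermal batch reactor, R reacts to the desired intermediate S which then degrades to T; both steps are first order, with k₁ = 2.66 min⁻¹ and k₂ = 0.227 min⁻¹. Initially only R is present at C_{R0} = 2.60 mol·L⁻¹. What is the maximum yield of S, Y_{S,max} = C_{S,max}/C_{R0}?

0.795

At the optimum, C_{S,max}/C_{R0} = (k₁/k₂)^[k₂/(k₂−k₁)].
= (2.66/0.227)^(0.227/(0.227−2.66)) = (11.72)^(-0.09330) = 0.7948.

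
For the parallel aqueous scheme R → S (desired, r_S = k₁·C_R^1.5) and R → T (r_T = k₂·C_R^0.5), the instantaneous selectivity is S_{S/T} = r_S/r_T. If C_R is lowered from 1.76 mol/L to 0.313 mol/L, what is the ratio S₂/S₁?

0.178

S_{S/T} = (k₁/k₂)·C_R, so S₂/S₁ = (C_{R,2}/C_{R,1}).
= 0.313/1.76 = 0.178.
Selectivity toward S falls as C_R falls — high-concentration operation is favoured.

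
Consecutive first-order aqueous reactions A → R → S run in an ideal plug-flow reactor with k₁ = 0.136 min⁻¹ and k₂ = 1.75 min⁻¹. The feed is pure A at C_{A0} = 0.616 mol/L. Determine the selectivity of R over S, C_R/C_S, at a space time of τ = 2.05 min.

0.338

The intermediate concentration in a first-order A→B→C sequence is C_R = k₁C_{A0}(e^(−k₁τ) − e^(−k₂τ))/(k₂−k₁).
e^(−k₁τ) = e^(−0.136×2.05) = e^(−0.2788) = 0.7567; e^(−k₂τ) = e^(−3.587) = 0.02767.
C_R = 0.136×0.616/(1.75−0.136) × (0.7567−0.02767) = 0.05191×0.7290 = 0.03784 mol/L.
C_A = C_{A0}e^(−k₁τ) = 0.4661 mol/L, so C_S = C_{A0}−C_A−C_R = 0.1120 mol/L; C_R/C_S = 0.338.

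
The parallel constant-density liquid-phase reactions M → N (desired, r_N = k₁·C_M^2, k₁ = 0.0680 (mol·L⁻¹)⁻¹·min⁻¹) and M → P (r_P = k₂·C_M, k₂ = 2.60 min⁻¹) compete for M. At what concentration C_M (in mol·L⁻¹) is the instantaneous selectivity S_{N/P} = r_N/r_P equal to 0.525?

S_{N/P} = (k₁/k₂)·C_M ⇒ C_M = S·k₂/k₁.
= 0.525×2.60/0.0680 = 20.1 mol·L⁻¹.

20.1 mol·L⁻¹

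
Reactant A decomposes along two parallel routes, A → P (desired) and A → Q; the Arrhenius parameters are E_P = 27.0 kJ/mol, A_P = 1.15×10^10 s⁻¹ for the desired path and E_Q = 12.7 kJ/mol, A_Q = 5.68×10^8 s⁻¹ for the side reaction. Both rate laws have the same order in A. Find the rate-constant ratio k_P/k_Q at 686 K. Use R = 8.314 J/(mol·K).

With equal orders, S_{P/Q} = k_P/k_Q = (A_P/A_Q)·exp[(E_Q−E_P)/(RT)].
(E_Q−E_P)/(RT) = (12.7−27.0)×10³/(8.314×686) = -14300/5703 = -2.507.
k_P/k_Q = (1.15×10^10/5.68×10^8)·exp(-2.507) = 20.25 × 0.08149 = 1.65.

1.65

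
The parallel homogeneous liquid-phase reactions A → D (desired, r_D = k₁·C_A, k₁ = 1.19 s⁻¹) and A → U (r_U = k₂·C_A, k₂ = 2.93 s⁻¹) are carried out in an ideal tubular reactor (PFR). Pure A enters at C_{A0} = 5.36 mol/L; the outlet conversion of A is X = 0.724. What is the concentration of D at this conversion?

1.12 mol/L

C_A = C_{A0}(1−X) = 1.479 mol/L.
Both paths are first order in A, so the instantaneous fraction to D is constant: dC_D/d(−C_A) = k₁/(k₁+k₂) = 0.2888.
C_D = 0.2888·(C_{A0}−C_A) = 0.2888×3.881 = 1.12 mol/L.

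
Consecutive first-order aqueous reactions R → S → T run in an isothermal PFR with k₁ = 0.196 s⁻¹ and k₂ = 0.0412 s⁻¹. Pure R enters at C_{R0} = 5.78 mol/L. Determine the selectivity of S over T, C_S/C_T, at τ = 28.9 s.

0.618

The intermediate concentration in a first-order A→B→C sequence is C_S = k₁C_{R0}(e^(−k₁τ) − e^(−k₂τ))/(k₂−k₁).
e^(−k₁τ) = e^(−0.196×28.9) = e^(−5.664) = 0.003467; e^(−k₂τ) = e^(−1.191) = 0.3040.
C_S = 0.196×5.78/(0.0412−0.196) × (0.003467−0.3040) = (-7.318)×(-0.3005) = 2.200 mol/L.
C_R = C_{R0}e^(−k₁τ) = 0.02004 mol/L, so C_T = C_{R0}−C_R−C_S = 3.560 mol/L; C_S/C_T = 0.618.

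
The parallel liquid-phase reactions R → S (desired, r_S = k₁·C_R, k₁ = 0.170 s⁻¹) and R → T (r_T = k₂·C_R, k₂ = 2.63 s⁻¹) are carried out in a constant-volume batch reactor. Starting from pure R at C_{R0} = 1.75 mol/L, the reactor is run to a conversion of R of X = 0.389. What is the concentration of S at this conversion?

C_R = C_{R0}(1−X) = 1.069 mol/L.
Both paths are first order in R, so the instantaneous fraction to S is constant: dC_S/d(−C_R) = k₁/(k₁+k₂) = 0.06071.
C_S = 0.06071·(C_{R0}−C_R) = 0.06071×0.6807 = 0.0413 mol/L.

0.0413 mol/L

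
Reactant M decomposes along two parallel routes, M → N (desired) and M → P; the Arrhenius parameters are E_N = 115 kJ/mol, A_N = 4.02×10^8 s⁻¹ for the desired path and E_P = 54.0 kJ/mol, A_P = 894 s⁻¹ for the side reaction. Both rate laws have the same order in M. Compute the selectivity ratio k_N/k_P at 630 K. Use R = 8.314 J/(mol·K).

3.94

Since both paths have the same order in M, the concentration cancels and S_{N/P} = k_N/k_P = (A_N/A_P)·exp[(E_P−E_N)/(RT)].
(E_P−E_N)/(RT) = (54.0−115)×10³/(8.314×630) = -61000/5238 = -11.65.
k_N/k_P = (4.02×10^8/894)·exp(-11.65) = 4.497×10^5 × 8.753×10^-6 = 3.94.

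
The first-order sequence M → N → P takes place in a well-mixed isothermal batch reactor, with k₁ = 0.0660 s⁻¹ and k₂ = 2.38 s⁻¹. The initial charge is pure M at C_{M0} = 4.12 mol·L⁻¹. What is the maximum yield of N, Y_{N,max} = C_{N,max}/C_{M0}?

0.0250

For a first-order series the maximum intermediate yield is C_{N,max}/C_{M0} = (k₁/k₂)^[k₂/(k₂−k₁)].
= (0.0660/2.38)^(2.38/(2.38−0.0660)) = (0.02773)^(1.029) = 0.02504.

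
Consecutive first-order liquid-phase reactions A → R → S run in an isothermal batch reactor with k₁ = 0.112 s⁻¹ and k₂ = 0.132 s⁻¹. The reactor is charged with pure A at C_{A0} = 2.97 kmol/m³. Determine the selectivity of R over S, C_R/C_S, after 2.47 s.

For first-order series with pure A initially, C_R(t) = k₁C_{A0}/(k₂−k₁)·(e^(−k₁t) − e^(−k₂t)).
e^(−k₁t) = e^(−0.112×2.47) = e^(−0.2766) = 0.7583; e^(−k₂t) = e^(−0.3260) = 0.7218.
C_R = 0.112×2.97/(0.132−0.112) × (0.7583−0.7218) = 16.63×0.03655 = 0.6079 kmol/m³.
C_A = C_{A0}e^(−k₁t) = 2.252 kmol/m³, so C_S = C_{A0}−C_A−C_R = 0.1098 kmol/m³; C_R/C_S = 5.53.

5.53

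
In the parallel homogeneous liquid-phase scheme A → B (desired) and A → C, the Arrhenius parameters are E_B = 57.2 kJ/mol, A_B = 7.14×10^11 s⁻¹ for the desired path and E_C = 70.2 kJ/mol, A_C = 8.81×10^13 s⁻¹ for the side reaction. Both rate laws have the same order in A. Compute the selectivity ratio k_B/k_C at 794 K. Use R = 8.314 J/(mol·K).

With equal orders, S_{B/C} = k_B/k_C = (A_B/A_C)·exp[(E_C−E_B)/(RT)].
(E_C−E_B)/(RT) = (70.2−57.2)×10³/(8.314×794) = 13000/6601 = 1.969.
k_B/k_C = (7.14×10^11/8.81×10^13)·exp(1.969) = 0.008104 × 7.166 = 0.0581.

0.0581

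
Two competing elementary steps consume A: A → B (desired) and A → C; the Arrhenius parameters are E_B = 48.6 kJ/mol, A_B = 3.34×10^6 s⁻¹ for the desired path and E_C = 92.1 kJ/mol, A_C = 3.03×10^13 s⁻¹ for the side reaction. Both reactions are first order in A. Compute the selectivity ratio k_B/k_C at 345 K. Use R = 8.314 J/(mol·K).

0.425

k_B/k_C = (A_B/A_C)·exp[−(E_B−E_C)/(RT)] = (A_B/A_C)·exp[(E_C−E_B)/(RT)].
(E_C−E_B)/(RT) = (92.1−48.6)×10³/(8.314×345) = 43500/2868 = 15.17.
k_B/k_C = (3.34×10^6/3.03×10^13)·exp(15.17) = 1.102×10^-7 × 3.858×10^6 = 0.425.
Since E_B < E_C, lowering the temperature improves selectivity toward B.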